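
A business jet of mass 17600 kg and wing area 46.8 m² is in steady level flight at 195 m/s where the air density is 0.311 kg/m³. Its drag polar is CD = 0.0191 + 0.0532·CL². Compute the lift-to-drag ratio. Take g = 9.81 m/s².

L/D = 15.7

In steady level flight, lift balances weight: W = mg = 17600 × 9.81 = 1.7266×10^5 N.
Dynamic pressure q = 0.5 × 0.311 × 195² = 5913 Pa.
CL = 2W/(ρv²S) = 2×1.7266×10^5/(0.311×195²×46.8) = 0.6239.
CD = 0.0191 + 0.0532 × 0.6239² = 0.03981.
L/D = CL/CD = 0.6239 / 0.03981 = 15.7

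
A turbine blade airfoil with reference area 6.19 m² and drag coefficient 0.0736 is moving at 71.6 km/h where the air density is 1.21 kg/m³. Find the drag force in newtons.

D = 109 N

Convert speed: v = 71.6 km/h ÷ 3.6 = 19.89 m/s.
Dynamic pressure q = ½ρv² = ½ × 1.21 × 19.89² = 239.3 Pa.
D = q·S·CD = 239.3 × 6.19 × 0.0736 = 109 N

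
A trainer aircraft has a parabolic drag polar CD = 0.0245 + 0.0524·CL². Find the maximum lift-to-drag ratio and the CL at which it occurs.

For CD = CD0 + K·CL², (L/D)max occurs at CL* = √(CD0/K) and equals 1/(2√(K·CD0)).
(L/D)max = 1/(2√(0.0524 × 0.0245)) = 1/(2 × 0.03583) = 14
CL* = √(0.0245/0.0524) = 0.684

(L/D)max = 14, at CL = 0.684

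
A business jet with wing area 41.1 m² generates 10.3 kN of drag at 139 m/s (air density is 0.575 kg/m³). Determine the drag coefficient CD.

From D = ½ρv²S·CD, rearranging gives CD = 2D/(ρv²S).
CD = 2 × 10300 / (0.575 × 139² × 41.1) = 0.0451

CD = 0.0451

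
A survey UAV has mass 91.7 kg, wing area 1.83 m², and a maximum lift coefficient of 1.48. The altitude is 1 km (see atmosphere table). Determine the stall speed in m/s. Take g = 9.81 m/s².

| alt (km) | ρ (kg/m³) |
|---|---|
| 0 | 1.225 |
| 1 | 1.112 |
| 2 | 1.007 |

At 1 km, from the table: ρ = 1.112 kg/m³.
Weight W = mg = 91.7 × 9.81 = 899.6 N.
From L = ½ρV²S·CL,max = W: V_stall = √(2W/(ρSCL,max)) = √(2·899.6/(1.112·1.83·1.48))
V_stall = √597.4 = 24.4 m/s

V_stall = 24.4 m/s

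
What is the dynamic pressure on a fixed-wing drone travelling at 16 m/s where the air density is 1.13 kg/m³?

q = ½ρv² = ½ × 1.13 × 16² = 145 Pa

q = 145 Pa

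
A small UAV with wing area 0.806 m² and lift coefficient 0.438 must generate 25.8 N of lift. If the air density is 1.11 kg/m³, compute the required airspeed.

L = ½ρv²S·CL ⇒ v = √(2L/(ρ·S·CL))
v = √(2 × 25.8 / (1.11 × 0.806 × 0.438)) = √131.7 = 11.5 m/s

v = 11.5 m/s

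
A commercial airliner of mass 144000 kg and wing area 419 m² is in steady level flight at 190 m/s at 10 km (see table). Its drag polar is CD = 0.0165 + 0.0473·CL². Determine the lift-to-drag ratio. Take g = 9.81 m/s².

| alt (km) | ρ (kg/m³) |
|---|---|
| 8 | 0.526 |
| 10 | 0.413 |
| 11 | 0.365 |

L/D = 17.3

At 10 km, from the table: ρ = 0.413 kg/m³.
Weight W = mg = 144000 × 9.81 = 1.4126×10^6 N; in level flight L = W.
Dynamic pressure q = 0.5 × 0.413 × 190² = 7455 Pa.
CL = 2W/(ρv²S) = 2×1.4126×10^6/(0.413×190²×419) = 0.4523.
CD = 0.0165 + 0.0473 × 0.4523² = 0.02617.
L/D = CL/CD = 0.4523 / 0.02617 = 17.3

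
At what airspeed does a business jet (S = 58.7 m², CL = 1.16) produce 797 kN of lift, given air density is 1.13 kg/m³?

L = ½ρv²S·CL ⇒ v = √(2L/(ρ·S·CL))
v = √(2 × 7.97×10^5 / (1.13 × 58.7 × 1.16)) = √20720 = 144 m/s

v = 144 m/s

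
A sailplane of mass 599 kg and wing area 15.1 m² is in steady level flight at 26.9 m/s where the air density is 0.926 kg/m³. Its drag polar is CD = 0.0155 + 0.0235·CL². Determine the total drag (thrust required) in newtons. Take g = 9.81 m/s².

D = 239 N

In steady level flight, lift balances weight: W = mg = 599 × 9.81 = 5876.2 N.
Dynamic pressure q = 0.5 × 0.926 × 26.9² = 335 Pa.
CL = 2W/(ρv²S) = 2×5876.2/(0.926×26.9²×15.1) = 1.162.
CD = 0.0155 + 0.0235 × 1.162² = 0.04721.
D = q·S·CD = 335 × 15.1 × 0.04721 = 238.8 N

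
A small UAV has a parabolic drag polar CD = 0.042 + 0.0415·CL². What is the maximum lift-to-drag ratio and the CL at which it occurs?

(L/D)max = 12, at CL = 1.01

For CD = CD0 + K·CL², (L/D)max occurs at CL* = √(CD0/K) and equals 1/(2√(K·CD0)).
(L/D)max = 1/(2√(0.0415 × 0.042)) = 1/(2 × 0.04175) = 12
CL* = √(0.042/0.0415) = 1.01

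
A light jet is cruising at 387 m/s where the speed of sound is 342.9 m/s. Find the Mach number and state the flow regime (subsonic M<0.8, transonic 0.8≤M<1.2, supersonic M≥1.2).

M = v/a = 387 / 342.9 = 1.13
M = 1.13 → transonic.

M = 1.13 (transonic)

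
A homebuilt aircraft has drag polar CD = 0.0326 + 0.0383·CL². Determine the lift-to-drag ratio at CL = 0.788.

L/D = 14

CD = 0.0326 + 0.0383 × 0.788² = 0.05638
L/D = CL/CD = 0.788 / 0.05638 = 14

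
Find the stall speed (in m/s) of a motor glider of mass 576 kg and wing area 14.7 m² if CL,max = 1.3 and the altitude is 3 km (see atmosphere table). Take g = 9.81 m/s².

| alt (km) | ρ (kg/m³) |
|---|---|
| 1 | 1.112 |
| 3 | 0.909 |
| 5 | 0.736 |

V_stall = 25.5 m/s

At 3 km, from the table: ρ = 0.909 kg/m³.
Stall occurs when L = W at CL,max. W = mg = 576 × 9.81 = 5651 N.
From L = ½ρV²S·CL,max = W: V_stall = √(2W/(ρSCL,max)) = √(2·5651/(0.909·14.7·1.3))
V_stall = √650.6 = 25.5 m/s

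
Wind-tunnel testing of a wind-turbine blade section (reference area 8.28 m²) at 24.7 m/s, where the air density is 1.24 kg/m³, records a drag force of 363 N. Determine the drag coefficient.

From D = ½ρv²S·CD, rearranging gives CD = 2D/(ρv²S).
CD = 2 × 363 / (1.24 × 24.7² × 8.28) = 0.116

CD = 0.116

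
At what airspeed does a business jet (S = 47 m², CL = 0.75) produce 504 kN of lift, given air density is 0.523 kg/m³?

L = ½ρv²S·CL ⇒ v = √(2L/(ρ·S·CL))
v = √(2 × 5.04×10^5 / (0.523 × 47 × 0.75)) = √54680 = 234 m/s

v = 234 m/s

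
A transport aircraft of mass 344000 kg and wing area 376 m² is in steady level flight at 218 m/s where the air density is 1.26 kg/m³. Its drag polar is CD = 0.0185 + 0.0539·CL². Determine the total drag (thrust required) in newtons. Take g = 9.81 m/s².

Level flight ⇒ L = W = m·g = 344000 × 9.81 = 3.3746×10^6 N.
q = ½ρv² = ½ × 1.26 × 218² = 29940 Pa.
CL = W/(q·S) = 3.3746×10^6 / (29940 × 376) = 0.2998.
CD = 0.0185 + 0.0539 × 0.2998² = 0.02334.
D = q·S·CD = 29940 × 376 × 0.02334 = 2.628×10^5 N

D = 2.63×10^5 N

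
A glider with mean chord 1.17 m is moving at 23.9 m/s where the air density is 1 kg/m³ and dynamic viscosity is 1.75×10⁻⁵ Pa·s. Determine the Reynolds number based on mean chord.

Re = 1.6×10^6

Re = ρ·v·c/μ = 1 × 23.9 × 1.17 / (1.75×10⁻⁵) = 1.6×10^6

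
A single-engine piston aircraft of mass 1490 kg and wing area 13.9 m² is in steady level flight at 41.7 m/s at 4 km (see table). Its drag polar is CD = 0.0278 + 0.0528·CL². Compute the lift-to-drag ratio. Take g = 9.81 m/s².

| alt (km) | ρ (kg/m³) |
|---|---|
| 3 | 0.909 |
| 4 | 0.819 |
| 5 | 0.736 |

At 4 km, from the table: ρ = 0.819 kg/m³.
Weight W = mg = 1490 × 9.81 = 14617 N; in level flight L = W.
q = ½ρv² = ½ × 0.819 × 41.7² = 712.1 Pa.
CL = 2W/(ρv²S) = 2×14617/(0.819×41.7²×13.9) = 1.477.
CD = 0.0278 + 0.0528 × 1.477² = 0.1429.
L/D = CL/CD = 1.477 / 0.1429 = 10.3

L/D = 10.3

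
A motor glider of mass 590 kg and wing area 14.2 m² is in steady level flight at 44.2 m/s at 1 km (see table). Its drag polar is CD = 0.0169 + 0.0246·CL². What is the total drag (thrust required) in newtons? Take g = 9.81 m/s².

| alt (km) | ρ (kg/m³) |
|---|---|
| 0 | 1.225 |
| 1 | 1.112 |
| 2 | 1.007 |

At 1 km, from the table: ρ = 1.112 kg/m³.
Weight W = mg = 590 × 9.81 = 5787.9 N; in level flight L = W.
q = ½ρv² = ½ × 1.112 × 44.2² = 1086 Pa.
CL = W/(q·S) = 5787.9 / (1086 × 14.2) = 0.3752.
CD = 0.0169 + 0.0246 × 0.3752² = 0.02036.
D = q·S·CD = 1086 × 14.2 × 0.02036 = 314.1 N

D = 314 N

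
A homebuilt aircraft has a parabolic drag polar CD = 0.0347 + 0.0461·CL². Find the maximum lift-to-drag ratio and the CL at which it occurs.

For CD = CD0 + K·CL², (L/D)max occurs at CL* = √(CD0/K) and equals 1/(2√(K·CD0)).
(L/D)max = 1/(2√(0.0461 × 0.0347)) = 1/(2 × 0.04) = 12.5
CL* = √(0.0347/0.0461) = 0.868

(L/D)max = 12.5, at CL = 0.868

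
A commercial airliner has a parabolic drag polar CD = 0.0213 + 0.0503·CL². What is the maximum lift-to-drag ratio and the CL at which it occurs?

For CD = CD0 + K·CL², (L/D)max occurs at CL* = √(CD0/K) and equals 1/(2√(K·CD0)).
(L/D)max = 1/(2√(0.0503 × 0.0213)) = 1/(2 × 0.03273) = 15.3
CL* = √(0.0213/0.0503) = 0.651

(L/D)max = 15.3, at CL = 0.651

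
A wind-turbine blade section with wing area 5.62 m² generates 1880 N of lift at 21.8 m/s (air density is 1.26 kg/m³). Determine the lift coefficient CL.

CL = 1.12

From L = ½ρv²S·CL, rearranging gives CL = 2L/(ρv²S).
CL = 2 × 1880 / (1.26 × 21.8² × 5.62) = 1.12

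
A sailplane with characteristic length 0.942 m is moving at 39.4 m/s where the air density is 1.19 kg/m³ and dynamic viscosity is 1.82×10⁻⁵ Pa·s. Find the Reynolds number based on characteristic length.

Re = 2.43×10^6

Re = ρ·v·c/μ = 1.19 × 39.4 × 0.942 / (1.82×10⁻⁵) = 2.43×10^6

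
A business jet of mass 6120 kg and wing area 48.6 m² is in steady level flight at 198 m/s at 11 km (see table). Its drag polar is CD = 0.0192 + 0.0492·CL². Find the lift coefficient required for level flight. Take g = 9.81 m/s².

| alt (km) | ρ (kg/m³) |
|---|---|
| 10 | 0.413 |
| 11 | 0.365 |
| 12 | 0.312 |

CL = 0.173

At 11 km, from the table: ρ = 0.365 kg/m³.
Weight W = mg = 6120 × 9.81 = 60037 N; in level flight L = W.
q = ½ρv² = ½ × 0.365 × 198² = 7155 Pa.
CL = W/(q·S) = 60037 / (7155 × 48.6) = 0.1727.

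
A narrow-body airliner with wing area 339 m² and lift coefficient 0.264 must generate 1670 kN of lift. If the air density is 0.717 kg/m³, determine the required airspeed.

L = ½ρv²S·CL ⇒ v = √(2L/(ρ·S·CL))
v = √(2 × 1.67×10^6 / (0.717 × 339 × 0.264)) = √52050 = 228 m/s

v = 228 m/s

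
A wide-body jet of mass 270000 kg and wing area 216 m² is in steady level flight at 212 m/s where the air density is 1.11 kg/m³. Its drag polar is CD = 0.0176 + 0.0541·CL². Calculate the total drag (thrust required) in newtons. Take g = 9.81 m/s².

Level flight ⇒ L = W = m·g = 270000 × 9.81 = 2.6487×10^6 N.
q = ½ρv² = ½ × 1.11 × 212² = 24940 Pa.
Required CL = L/(qS) = 2.6487×10^6/(24940·216) = 0.4916.
CD = 0.0176 + 0.0541 × 0.4916² = 0.03067.
D = q·S·CD = 24940 × 216 × 0.03067 = 1.653×10^5 N

D = 1.65×10^5 N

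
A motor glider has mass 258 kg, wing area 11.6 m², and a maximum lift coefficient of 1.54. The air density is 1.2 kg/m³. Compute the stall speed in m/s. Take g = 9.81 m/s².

Stall occurs when L = W at CL,max. W = mg = 258 × 9.81 = 2531 N.
From L = ½ρV²S·CL,max = W: V_stall = √(2W/(ρSCL,max)) = √(2·2531/(1.2·11.6·1.54))
V_stall = √236.1 = 15.4 m/s

V_stall = 15.4 m/s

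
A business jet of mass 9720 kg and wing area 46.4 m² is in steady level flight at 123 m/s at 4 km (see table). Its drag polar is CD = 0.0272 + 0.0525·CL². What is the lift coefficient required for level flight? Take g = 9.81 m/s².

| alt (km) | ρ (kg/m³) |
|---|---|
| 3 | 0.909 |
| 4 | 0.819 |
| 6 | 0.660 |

At 4 km, from the table: ρ = 0.819 kg/m³.
In steady level flight, lift balances weight: W = mg = 9720 × 9.81 = 95353 N.
q = ½ρv² = ½ × 0.819 × 123² = 6195 Pa.
CL = 2W/(ρv²S) = 2×95353/(0.819×123²×46.4) = 0.3317.

CL = 0.332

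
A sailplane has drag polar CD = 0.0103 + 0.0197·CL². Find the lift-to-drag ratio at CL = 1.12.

CD = 0.0103 + 0.0197 × 1.12² = 0.03501
L/D = CL/CD = 1.12 / 0.03501 = 32

L/D = 32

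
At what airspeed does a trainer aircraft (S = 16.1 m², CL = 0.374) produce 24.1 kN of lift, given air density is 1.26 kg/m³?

L = ½ρv²S·CL ⇒ v = √(2L/(ρ·S·CL))
v = √(2 × 24100 / (1.26 × 16.1 × 0.374)) = √6353 = 79.7 m/s

v = 79.7 m/s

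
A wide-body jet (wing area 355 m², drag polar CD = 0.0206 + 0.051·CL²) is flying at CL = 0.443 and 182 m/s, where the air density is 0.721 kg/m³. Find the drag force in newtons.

D = 1.3×10^5 N

CD = 0.0206 + 0.051 × 0.443² = 0.03061
D = ½ρv²S·CD = ½ × 0.721 × 182² × 355 × 0.03061 = 1.3×10^5 N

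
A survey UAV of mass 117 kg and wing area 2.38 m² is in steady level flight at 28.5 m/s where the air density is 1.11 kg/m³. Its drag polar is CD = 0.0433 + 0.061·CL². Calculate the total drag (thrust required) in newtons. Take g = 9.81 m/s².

In steady level flight, lift balances weight: W = mg = 117 × 9.81 = 1147.8 N.
Dynamic pressure q = 0.5 × 1.11 × 28.5² = 450.8 Pa.
Required CL = L/(qS) = 1147.8/(450.8·2.38) = 1.07.
CD = 0.0433 + 0.061 × 1.07² = 0.1131.
D = q·S·CD = 450.8 × 2.38 × 0.1131 = 121.4 N

D = 121 N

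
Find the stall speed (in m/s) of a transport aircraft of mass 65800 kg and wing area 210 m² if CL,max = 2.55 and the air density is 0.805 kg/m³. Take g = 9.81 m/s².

V_stall = 54.7 m/s

Stall occurs when L = W at CL,max. W = mg = 65800 × 9.81 = 6.455×10^5 N.
V_stall = √(2W/(ρ·S·CL,max)) = √(2 × 6.455×10^5 / (0.805 × 210 × 2.55))
V_stall = √2995 = 54.7 m/s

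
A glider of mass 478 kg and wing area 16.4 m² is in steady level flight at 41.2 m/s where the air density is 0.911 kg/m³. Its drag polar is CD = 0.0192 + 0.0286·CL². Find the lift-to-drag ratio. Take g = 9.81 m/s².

L/D = 16

In steady level flight, lift balances weight: W = mg = 478 × 9.81 = 4689.2 N.
Dynamic pressure q = 0.5 × 0.911 × 41.2² = 773.2 Pa.
CL = W/(q·S) = 4689.2 / (773.2 × 16.4) = 0.3698.
CD = 0.0192 + 0.0286 × 0.3698² = 0.02311.
L/D = CL/CD = 0.3698 / 0.02311 = 16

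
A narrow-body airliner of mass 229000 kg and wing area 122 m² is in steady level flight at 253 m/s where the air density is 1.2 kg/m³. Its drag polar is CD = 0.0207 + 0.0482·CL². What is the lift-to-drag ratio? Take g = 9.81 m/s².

L/D = 15.1

Weight W = mg = 229000 × 9.81 = 2.2465×10^6 N; in level flight L = W.
Dynamic pressure q = 0.5 × 1.2 × 253² = 38410 Pa.
CL = W/(q·S) = 2.2465×10^6 / (38410 × 122) = 0.4795.
CD = 0.0207 + 0.0482 × 0.4795² = 0.03178.
L/D = CL/CD = 0.4795 / 0.03178 = 15.1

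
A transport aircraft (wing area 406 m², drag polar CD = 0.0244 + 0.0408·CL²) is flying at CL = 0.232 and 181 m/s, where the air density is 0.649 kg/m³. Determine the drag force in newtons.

D = 1.15×10^5 N

CD = 0.0244 + 0.0408 × 0.232² = 0.0266
D = ½ρv²S·CD = ½ × 0.649 × 181² × 406 × 0.0266 = 1.15×10^5 N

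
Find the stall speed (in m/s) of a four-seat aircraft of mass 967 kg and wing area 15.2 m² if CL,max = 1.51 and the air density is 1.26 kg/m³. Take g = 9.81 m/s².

V_stall = 25.6 m/s

Stall occurs when L = W at CL,max. W = mg = 967 × 9.81 = 9486 N.
From L = ½ρV²S·CL,max = W: V_stall = √(2W/(ρSCL,max)) = √(2·9486/(1.26·15.2·1.51))
V_stall = √656 = 25.6 m/s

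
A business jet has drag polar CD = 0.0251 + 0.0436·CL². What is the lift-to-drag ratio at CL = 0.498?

CD = 0.0251 + 0.0436 × 0.498² = 0.03591
L/D = CL/CD = 0.498 / 0.03591 = 13.9

L/D = 13.9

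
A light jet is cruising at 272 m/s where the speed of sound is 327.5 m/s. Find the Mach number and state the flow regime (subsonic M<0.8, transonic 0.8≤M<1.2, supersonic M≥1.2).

M = v/a = 272 / 327.5 = 0.831
M = 0.831 → transonic.

M = 0.831 (transonic)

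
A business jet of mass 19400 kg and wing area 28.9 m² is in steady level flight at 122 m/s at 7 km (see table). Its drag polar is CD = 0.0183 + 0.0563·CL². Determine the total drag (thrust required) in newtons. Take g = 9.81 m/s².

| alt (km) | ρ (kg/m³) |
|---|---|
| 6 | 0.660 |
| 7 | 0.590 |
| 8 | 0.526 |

At 7 km, from the table: ρ = 0.590 kg/m³.
Level flight ⇒ L = W = m·g = 19400 × 9.81 = 1.9031×10^5 N.
Dynamic pressure q = 0.5 × 0.59 × 122² = 4391 Pa.
CL = W/(q·S) = 1.9031×10^5 / (4391 × 28.9) = 1.5.
CD = 0.0183 + 0.0563 × 1.5² = 0.1449.
D = q·S·CD = 4391 × 28.9 × 0.1449 = 18390 N

D = 18400 N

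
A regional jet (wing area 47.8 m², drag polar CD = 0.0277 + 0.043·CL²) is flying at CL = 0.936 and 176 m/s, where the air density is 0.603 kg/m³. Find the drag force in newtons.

CD = 0.0277 + 0.043 × 0.936² = 0.06537
D = ½ρv²S·CD = ½ × 0.603 × 176² × 47.8 × 0.06537 = 29200 N

D = 29200 N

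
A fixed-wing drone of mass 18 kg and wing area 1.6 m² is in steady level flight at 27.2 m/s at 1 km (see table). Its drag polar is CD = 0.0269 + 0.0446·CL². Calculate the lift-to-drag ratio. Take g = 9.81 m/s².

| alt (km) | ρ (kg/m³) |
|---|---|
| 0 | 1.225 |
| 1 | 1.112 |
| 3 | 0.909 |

At 1 km, from the table: ρ = 1.112 kg/m³.
Weight W = mg = 18 × 9.81 = 176.58 N; in level flight L = W.
q = ½ρv² = ½ × 1.112 × 27.2² = 411.4 Pa.
CL = W/(q·S) = 176.58 / (411.4 × 1.6) = 0.2683.
CD = 0.0269 + 0.0446 × 0.2683² = 0.03011.
L/D = CL/CD = 0.2683 / 0.03011 = 8.91

L/D = 8.91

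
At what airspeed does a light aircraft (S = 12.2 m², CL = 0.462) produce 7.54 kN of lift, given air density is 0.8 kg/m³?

v = 57.8 m/s

L = ½ρv²S·CL ⇒ v = √(2L/(ρ·S·CL))
v = √(2 × 7540 / (0.8 × 12.2 × 0.462)) = √3344 = 57.8 m/s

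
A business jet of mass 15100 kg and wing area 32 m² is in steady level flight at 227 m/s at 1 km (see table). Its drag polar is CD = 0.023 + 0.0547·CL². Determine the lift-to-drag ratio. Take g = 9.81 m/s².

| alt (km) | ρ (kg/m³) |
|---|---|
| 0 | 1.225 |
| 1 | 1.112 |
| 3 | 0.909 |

At 1 km, from the table: ρ = 1.112 kg/m³.
Weight W = mg = 15100 × 9.81 = 1.4813×10^5 N; in level flight L = W.
q = ½ρv² = ½ × 1.112 × 227² = 28650 Pa.
CL = W/(q·S) = 1.4813×10^5 / (28650 × 32) = 0.1616.
CD = 0.023 + 0.0547 × 0.1616² = 0.02443.
L/D = CL/CD = 0.1616 / 0.02443 = 6.61

L/D = 6.61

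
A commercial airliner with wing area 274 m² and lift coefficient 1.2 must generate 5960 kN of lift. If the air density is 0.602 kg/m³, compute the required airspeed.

v = 245 m/s

L = ½ρv²S·CL ⇒ v = √(2L/(ρ·S·CL))
v = √(2 × 5.96×10^6 / (0.602 × 274 × 1.2)) = √60220 = 245 m/s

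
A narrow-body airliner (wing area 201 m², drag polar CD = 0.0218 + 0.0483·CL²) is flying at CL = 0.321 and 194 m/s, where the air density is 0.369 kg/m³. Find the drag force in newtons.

D = 37400 N

CD = 0.0218 + 0.0483 × 0.321² = 0.02678
D = ½ρv²S·CD = ½ × 0.369 × 194² × 201 × 0.02678 = 37400 N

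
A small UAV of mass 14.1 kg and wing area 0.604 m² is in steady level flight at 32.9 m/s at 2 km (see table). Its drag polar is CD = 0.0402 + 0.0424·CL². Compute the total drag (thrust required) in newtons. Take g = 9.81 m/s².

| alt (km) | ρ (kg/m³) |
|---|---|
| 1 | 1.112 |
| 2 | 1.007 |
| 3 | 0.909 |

D = 15.7 N

At 2 km, from the table: ρ = 1.007 kg/m³.
In steady level flight, lift balances weight: W = mg = 14.1 × 9.81 = 138.32 N.
Dynamic pressure q = 0.5 × 1.007 × 32.9² = 545 Pa.
CL = 2W/(ρv²S) = 2×138.32/(1.007×32.9²×0.604) = 0.4202.
CD = 0.0402 + 0.0424 × 0.4202² = 0.04769.
D = q·S·CD = 545 × 0.604 × 0.04769 = 15.7 N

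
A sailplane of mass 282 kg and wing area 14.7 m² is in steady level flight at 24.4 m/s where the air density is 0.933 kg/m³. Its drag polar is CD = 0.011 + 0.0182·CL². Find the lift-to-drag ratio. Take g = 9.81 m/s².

Weight W = mg = 282 × 9.81 = 2766.4 N; in level flight L = W.
q = ½ρv² = ½ × 0.933 × 24.4² = 277.7 Pa.
CL = W/(q·S) = 2766.4 / (277.7 × 14.7) = 0.6776.
CD = 0.011 + 0.0182 × 0.6776² = 0.01936.
L/D = CL/CD = 0.6776 / 0.01936 = 35

L/D = 35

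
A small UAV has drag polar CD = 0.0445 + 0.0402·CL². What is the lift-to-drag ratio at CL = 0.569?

L/D = 9.89

CD = 0.0445 + 0.0402 × 0.569² = 0.05752
L/D = CL/CD = 0.569 / 0.05752 = 9.89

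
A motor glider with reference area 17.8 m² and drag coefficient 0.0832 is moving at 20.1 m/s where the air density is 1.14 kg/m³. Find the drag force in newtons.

D = 341 N

Dynamic pressure q = ½ρv² = ½ × 1.14 × 20.1² = 230.3 Pa.
D = q·S·CD = 230.3 × 17.8 × 0.0832 = 341 N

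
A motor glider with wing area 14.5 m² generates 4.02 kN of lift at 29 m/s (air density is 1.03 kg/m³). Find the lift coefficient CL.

From L = ½ρv²S·CL, rearranging gives CL = 2L/(ρv²S).
CL = 2 × 4020 / (1.03 × 29² × 14.5) = 0.64

CL = 0.64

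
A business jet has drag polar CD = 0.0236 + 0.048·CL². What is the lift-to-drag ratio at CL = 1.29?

L/D = 12.5

CD = 0.0236 + 0.048 × 1.29² = 0.1035
L/D = CL/CD = 1.29 / 0.1035 = 12.5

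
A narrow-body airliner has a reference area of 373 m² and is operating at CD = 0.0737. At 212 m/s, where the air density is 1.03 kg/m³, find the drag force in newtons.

D = 6.36×10^5 N

D = ½ρv²S·CD = ½ × 1.03 × 212² × 373 × 0.0737 = 6.36×10^5 N ≈ 636 kN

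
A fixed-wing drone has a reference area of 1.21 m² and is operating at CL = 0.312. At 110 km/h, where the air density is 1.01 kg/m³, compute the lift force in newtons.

Convert speed: v = 110 km/h ÷ 3.6 = 30.56 m/s.
Dynamic pressure q = ½ρv² = ½ × 1.01 × 30.56² = 471.5 Pa.
L = q·S·CL = 471.5 × 1.21 × 0.312 = 178 N

L = 178 N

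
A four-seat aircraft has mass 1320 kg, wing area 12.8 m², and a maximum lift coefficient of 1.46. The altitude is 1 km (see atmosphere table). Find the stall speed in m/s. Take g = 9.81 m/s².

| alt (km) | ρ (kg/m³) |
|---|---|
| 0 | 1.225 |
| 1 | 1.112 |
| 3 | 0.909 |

At 1 km, from the table: ρ = 1.112 kg/m³.
At stall, lift equals weight: L = W = m·g = 1320 × 9.81 = 12950 N.
From L = ½ρV²S·CL,max = W: V_stall = √(2W/(ρSCL,max)) = √(2·12950/(1.112·12.8·1.46))
V_stall = √1246 = 35.3 m/s

V_stall = 35.3 m/s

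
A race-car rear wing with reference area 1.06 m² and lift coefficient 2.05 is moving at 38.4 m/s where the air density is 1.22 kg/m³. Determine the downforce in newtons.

L = 1950 N

Dynamic pressure q = ½ρv² = ½ × 1.22 × 38.4² = 899.5 Pa.
L = q·S·CL = 899.5 × 1.06 × 2.05 = 1950 N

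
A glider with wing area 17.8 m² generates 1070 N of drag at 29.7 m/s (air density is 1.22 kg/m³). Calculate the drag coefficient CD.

CD = 0.112

From D = ½ρv²S·CD, rearranging gives CD = 2D/(ρv²S).
CD = 2 × 1070 / (1.22 × 29.7² × 17.8) = 0.112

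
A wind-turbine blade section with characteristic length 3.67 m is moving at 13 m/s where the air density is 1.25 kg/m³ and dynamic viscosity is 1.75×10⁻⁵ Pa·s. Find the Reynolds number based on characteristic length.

Re = ρ·v·c/μ = 1.25 × 13 × 3.67 / (1.75×10⁻⁵) = 3.41×10^6

Re = 3.41×10^6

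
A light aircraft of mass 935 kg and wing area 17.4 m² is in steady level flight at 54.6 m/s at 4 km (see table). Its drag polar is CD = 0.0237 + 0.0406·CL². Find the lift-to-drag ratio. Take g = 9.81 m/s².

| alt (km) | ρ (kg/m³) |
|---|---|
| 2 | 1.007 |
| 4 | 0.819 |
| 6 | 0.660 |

L/D = 13.8

At 4 km, from the table: ρ = 0.819 kg/m³.
In steady level flight, lift balances weight: W = mg = 935 × 9.81 = 9172.4 N.
q = ½ρv² = ½ × 0.819 × 54.6² = 1221 Pa.
CL = 2W/(ρv²S) = 2×9172.4/(0.819×54.6²×17.4) = 0.4318.
CD = 0.0237 + 0.0406 × 0.4318² = 0.03127.
L/D = CL/CD = 0.4318 / 0.03127 = 13.8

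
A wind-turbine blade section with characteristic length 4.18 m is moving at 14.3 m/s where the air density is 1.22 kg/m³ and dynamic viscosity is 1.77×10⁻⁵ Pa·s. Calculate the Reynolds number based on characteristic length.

Re = ρ·v·c/μ = 1.22 × 14.3 × 4.18 / (1.77×10⁻⁵) = 4.12×10^6

Re = 4.12×10^6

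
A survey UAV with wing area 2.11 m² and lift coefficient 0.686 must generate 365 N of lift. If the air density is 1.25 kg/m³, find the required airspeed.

v = 20.1 m/s

L = ½ρv²S·CL ⇒ v = √(2L/(ρ·S·CL))
v = √(2 × 365 / (1.25 × 2.11 × 0.686)) = √403.5 = 20.1 m/s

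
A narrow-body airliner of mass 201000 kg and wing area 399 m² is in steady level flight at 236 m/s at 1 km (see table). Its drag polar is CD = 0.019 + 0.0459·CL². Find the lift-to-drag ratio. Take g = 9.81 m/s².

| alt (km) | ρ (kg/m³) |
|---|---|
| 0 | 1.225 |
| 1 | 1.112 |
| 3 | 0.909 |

At 1 km, from the table: ρ = 1.112 kg/m³.
Level flight ⇒ L = W = m·g = 201000 × 9.81 = 1.9718×10^6 N.
q = ½ρv² = ½ × 1.112 × 236² = 30970 Pa.
Required CL = L/(qS) = 1.9718×10^6/(30970·399) = 0.1596.
CD = 0.019 + 0.0459 × 0.1596² = 0.02017.
L/D = CL/CD = 0.1596 / 0.02017 = 7.91

L/D = 7.91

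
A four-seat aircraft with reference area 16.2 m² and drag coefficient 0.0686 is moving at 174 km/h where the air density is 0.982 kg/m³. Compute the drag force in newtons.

Convert speed: v = 174 km/h ÷ 3.6 = 48.33 m/s.
D = ½ρv²S·CD = ½ × 0.982 × 48.33² × 16.2 × 0.0686 = 1270 N

D = 1270 N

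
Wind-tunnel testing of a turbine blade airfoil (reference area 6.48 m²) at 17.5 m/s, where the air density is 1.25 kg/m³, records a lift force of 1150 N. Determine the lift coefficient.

From L = ½ρv²S·CL, rearranging gives CL = 2L/(ρv²S).
CL = 2 × 1150 / (1.25 × 17.5² × 6.48) = 0.927

CL = 0.927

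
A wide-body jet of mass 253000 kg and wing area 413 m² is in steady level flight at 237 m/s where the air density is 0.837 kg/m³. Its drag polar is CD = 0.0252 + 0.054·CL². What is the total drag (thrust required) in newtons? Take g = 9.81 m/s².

D = 2.79×10^5 N

Level flight ⇒ L = W = m·g = 253000 × 9.81 = 2.4819×10^6 N.
q = ½ρv² = ½ × 0.837 × 237² = 23510 Pa.
Required CL = L/(qS) = 2.4819×10^6/(23510·413) = 0.2557.
CD = 0.0252 + 0.054 × 0.2557² = 0.02873.
D = q·S·CD = 23510 × 413 × 0.02873 = 2.789×10^5 N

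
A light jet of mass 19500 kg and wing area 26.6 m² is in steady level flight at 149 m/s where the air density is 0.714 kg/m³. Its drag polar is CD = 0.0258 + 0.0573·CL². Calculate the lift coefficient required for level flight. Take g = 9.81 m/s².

In steady level flight, lift balances weight: W = mg = 19500 × 9.81 = 1.913×10^5 N.
Dynamic pressure q = 0.5 × 0.714 × 149² = 7926 Pa.
CL = W/(q·S) = 1.913×10^5 / (7926 × 26.6) = 0.9074.

CL = 0.907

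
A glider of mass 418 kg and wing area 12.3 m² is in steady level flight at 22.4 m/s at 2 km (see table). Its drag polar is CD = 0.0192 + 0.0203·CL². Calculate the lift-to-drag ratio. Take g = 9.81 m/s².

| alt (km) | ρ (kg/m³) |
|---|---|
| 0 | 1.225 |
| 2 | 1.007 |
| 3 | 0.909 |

L/D = 24.2

At 2 km, from the table: ρ = 1.007 kg/m³.
Weight W = mg = 418 × 9.81 = 4100.6 N; in level flight L = W.
q = ½ρv² = ½ × 1.007 × 22.4² = 252.6 Pa.
CL = W/(q·S) = 4100.6 / (252.6 × 12.3) = 1.32.
CD = 0.0192 + 0.0203 × 1.32² = 0.05455.
L/D = CL/CD = 1.32 / 0.05455 = 24.2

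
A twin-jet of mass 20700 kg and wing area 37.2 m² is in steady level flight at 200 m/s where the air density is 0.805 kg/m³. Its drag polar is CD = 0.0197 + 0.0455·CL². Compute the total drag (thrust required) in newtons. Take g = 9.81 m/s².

D = 14900 N

In steady level flight, lift balances weight: W = mg = 20700 × 9.81 = 2.0307×10^5 N.
Dynamic pressure q = 0.5 × 0.805 × 200² = 16100 Pa.
CL = W/(q·S) = 2.0307×10^5 / (16100 × 37.2) = 0.3391.
CD = 0.0197 + 0.0455 × 0.3391² = 0.02493.
D = q·S·CD = 16100 × 37.2 × 0.02493 = 14930 N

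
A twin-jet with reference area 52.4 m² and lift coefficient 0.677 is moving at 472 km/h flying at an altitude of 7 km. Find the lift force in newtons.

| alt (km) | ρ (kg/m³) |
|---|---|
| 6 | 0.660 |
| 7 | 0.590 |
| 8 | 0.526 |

L = 1.8×10^5 N

At 7 km, from the table: ρ = 0.590 kg/m³.
Convert speed: v = 472 km/h ÷ 3.6 = 131.1 m/s.
Dynamic pressure q = ½ρv² = ½ × 0.59 × 131.1² = 5071 Pa.
L = q·S·CL = 5071 × 52.4 × 0.677 = 1.8×10^5 N ≈ 180 kN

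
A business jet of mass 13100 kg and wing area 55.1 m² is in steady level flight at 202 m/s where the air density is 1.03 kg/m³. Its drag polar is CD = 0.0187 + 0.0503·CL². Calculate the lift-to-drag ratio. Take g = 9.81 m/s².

Level flight ⇒ L = W = m·g = 13100 × 9.81 = 1.2851×10^5 N.
q = ½ρv² = ½ × 1.03 × 202² = 21010 Pa.
CL = 2W/(ρv²S) = 2×1.2851×10^5/(1.03×202²×55.1) = 0.111.
CD = 0.0187 + 0.0503 × 0.111² = 0.01932.
L/D = CL/CD = 0.111 / 0.01932 = 5.74

L/D = 5.74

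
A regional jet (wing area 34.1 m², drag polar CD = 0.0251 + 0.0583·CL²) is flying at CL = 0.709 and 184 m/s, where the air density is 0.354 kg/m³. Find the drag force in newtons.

D = 11100 N

CD = 0.0251 + 0.0583 × 0.709² = 0.05441
D = ½ρv²S·CD = ½ × 0.354 × 184² × 34.1 × 0.05441 = 11100 N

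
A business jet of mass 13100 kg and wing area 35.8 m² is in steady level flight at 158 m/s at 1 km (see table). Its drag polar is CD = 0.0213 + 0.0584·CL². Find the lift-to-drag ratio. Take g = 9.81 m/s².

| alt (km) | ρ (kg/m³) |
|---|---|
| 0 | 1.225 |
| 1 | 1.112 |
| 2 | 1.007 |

L/D = 10.3

At 1 km, from the table: ρ = 1.112 kg/m³.
In steady level flight, lift balances weight: W = mg = 13100 × 9.81 = 1.2851×10^5 N.
q = ½ρv² = ½ × 1.112 × 158² = 13880 Pa.
CL = W/(q·S) = 1.2851×10^5 / (13880 × 35.8) = 0.2586.
CD = 0.0213 + 0.0584 × 0.2586² = 0.02521.
L/D = CL/CD = 0.2586 / 0.02521 = 10.3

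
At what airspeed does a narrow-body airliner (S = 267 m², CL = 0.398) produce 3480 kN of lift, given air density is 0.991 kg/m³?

v = 257 m/s

L = ½ρv²S·CL ⇒ v = √(2L/(ρ·S·CL))
v = √(2 × 3.48×10^6 / (0.991 × 267 × 0.398)) = √66090 = 257 m/s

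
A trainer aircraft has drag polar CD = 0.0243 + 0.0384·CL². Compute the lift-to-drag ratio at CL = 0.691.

L/D = 16.2

CD = 0.0243 + 0.0384 × 0.691² = 0.04264
L/D = CL/CD = 0.691 / 0.04264 = 16.2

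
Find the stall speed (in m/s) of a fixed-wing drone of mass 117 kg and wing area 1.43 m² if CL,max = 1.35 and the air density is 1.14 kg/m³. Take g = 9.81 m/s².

Stall occurs when L = W at CL,max. W = mg = 117 × 9.81 = 1148 N.
V_stall = √(2W/(ρ·S·CL,max)) = √(2 × 1148 / (1.14 × 1.43 × 1.35))
V_stall = √1043 = 32.3 m/s

V_stall = 32.3 m/s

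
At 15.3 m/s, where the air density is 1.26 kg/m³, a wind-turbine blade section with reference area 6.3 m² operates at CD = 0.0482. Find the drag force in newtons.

D = 44.8 N

D = ½ρv²S·CD = ½ × 1.26 × 15.3² × 6.3 × 0.0482 = 44.8 N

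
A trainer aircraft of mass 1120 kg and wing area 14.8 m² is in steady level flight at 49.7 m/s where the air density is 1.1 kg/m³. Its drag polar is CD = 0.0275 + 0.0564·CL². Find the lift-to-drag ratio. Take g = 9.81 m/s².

Weight W = mg = 1120 × 9.81 = 10987 N; in level flight L = W.
q = ½ρv² = ½ × 1.1 × 49.7² = 1359 Pa.
CL = 2W/(ρv²S) = 2×10987/(1.1×49.7²×14.8) = 0.5464.
CD = 0.0275 + 0.0564 × 0.5464² = 0.04434.
L/D = CL/CD = 0.5464 / 0.04434 = 12.3

L/D = 12.3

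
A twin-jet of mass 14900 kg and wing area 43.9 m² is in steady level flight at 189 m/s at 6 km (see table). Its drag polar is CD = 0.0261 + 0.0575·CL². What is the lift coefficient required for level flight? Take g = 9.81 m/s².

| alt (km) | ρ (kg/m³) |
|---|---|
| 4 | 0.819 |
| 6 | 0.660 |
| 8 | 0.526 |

CL = 0.282

At 6 km, from the table: ρ = 0.660 kg/m³.
Weight W = mg = 14900 × 9.81 = 1.4617×10^5 N; in level flight L = W.
q = ½ρv² = ½ × 0.66 × 189² = 11790 Pa.
Required CL = L/(qS) = 1.4617×10^5/(11790·43.9) = 0.2825.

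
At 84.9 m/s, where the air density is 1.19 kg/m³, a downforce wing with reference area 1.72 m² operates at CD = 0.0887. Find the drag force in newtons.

D = ½ρv²S·CD = ½ × 1.19 × 84.9² × 1.72 × 0.0887 = 654 N

D = 654 N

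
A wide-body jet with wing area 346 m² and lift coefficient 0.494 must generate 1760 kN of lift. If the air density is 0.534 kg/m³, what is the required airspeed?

v = 196 m/s

L = ½ρv²S·CL ⇒ v = √(2L/(ρ·S·CL))
v = √(2 × 1.76×10^6 / (0.534 × 346 × 0.494)) = √38570 = 196 m/s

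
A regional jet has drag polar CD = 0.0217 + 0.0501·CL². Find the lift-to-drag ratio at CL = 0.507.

CD = 0.0217 + 0.0501 × 0.507² = 0.03458
L/D = CL/CD = 0.507 / 0.03458 = 14.7

L/D = 14.7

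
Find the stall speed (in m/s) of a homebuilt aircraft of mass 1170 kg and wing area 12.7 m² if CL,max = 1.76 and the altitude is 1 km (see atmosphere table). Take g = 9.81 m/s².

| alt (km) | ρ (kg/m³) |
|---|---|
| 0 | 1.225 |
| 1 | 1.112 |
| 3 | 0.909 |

At 1 km, from the table: ρ = 1.112 kg/m³.
Stall occurs when L = W at CL,max. W = mg = 1170 × 9.81 = 11480 N.
From L = ½ρV²S·CL,max = W: V_stall = √(2W/(ρSCL,max)) = √(2·11480/(1.112·12.7·1.76))
V_stall = √923.6 = 30.4 m/s

V_stall = 30.4 m/s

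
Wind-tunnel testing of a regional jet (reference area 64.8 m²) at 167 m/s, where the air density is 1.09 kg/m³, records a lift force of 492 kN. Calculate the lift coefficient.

CL = 0.5

From L = ½ρv²S·CL, rearranging gives CL = 2L/(ρv²S).
CL = 2 × 4.92×10^5 / (1.09 × 167² × 64.8) = 0.5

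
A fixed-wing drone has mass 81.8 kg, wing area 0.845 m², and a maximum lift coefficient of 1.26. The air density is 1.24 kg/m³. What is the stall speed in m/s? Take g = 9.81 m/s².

Stall occurs when L = W at CL,max. W = mg = 81.8 × 9.81 = 802.5 N.
From L = ½ρV²S·CL,max = W: V_stall = √(2W/(ρSCL,max)) = √(2·802.5/(1.24·0.845·1.26))
V_stall = √1216 = 34.9 m/s

V_stall = 34.9 m/s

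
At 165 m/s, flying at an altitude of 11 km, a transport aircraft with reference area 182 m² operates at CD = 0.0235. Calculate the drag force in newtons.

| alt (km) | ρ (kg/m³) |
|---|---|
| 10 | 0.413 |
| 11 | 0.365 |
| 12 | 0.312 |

D = 21300 N

At 11 km, from the table: ρ = 0.365 kg/m³.
Dynamic pressure q = ½ρv² = ½ × 0.365 × 165² = 4969 Pa.
D = q·S·CD = 4969 × 182 × 0.0235 = 21300 N ≈ 21.3 kN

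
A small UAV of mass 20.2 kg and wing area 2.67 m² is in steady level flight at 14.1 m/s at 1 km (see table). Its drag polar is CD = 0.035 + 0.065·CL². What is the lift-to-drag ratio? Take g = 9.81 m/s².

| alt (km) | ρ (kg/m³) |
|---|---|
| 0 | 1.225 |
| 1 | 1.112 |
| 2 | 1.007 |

L/D = 10.4

At 1 km, from the table: ρ = 1.112 kg/m³.
Level flight ⇒ L = W = m·g = 20.2 × 9.81 = 198.16 N.
Dynamic pressure q = 0.5 × 1.112 × 14.1² = 110.5 Pa.
CL = W/(q·S) = 198.16 / (110.5 × 2.67) = 0.6714.
CD = 0.035 + 0.065 × 0.6714² = 0.0643.
L/D = CL/CD = 0.6714 / 0.0643 = 10.4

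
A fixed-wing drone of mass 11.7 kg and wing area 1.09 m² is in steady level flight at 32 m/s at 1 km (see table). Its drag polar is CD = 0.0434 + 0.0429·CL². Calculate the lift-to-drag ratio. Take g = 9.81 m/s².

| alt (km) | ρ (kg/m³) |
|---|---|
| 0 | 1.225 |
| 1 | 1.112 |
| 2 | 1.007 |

At 1 km, from the table: ρ = 1.112 kg/m³.
Weight W = mg = 11.7 × 9.81 = 114.78 N; in level flight L = W.
q = ½ρv² = ½ × 1.112 × 32² = 569.3 Pa.
CL = W/(q·S) = 114.78 / (569.3 × 1.09) = 0.1849.
CD = 0.0434 + 0.0429 × 0.1849² = 0.04487.
L/D = CL/CD = 0.1849 / 0.04487 = 4.12

L/D = 4.12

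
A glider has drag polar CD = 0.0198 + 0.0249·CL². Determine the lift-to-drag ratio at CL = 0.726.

CD = 0.0198 + 0.0249 × 0.726² = 0.03292
L/D = CL/CD = 0.726 / 0.03292 = 22.1

L/D = 22.1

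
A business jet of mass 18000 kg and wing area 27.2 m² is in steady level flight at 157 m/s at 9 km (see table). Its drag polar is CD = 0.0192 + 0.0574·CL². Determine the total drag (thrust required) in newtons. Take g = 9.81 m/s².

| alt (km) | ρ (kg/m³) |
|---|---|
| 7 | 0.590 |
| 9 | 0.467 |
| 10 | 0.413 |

At 9 km, from the table: ρ = 0.467 kg/m³.
In steady level flight, lift balances weight: W = mg = 18000 × 9.81 = 1.7658×10^5 N.
Dynamic pressure q = 0.5 × 0.467 × 157² = 5756 Pa.
CL = W/(q·S) = 1.7658×10^5 / (5756 × 27.2) = 1.128.
CD = 0.0192 + 0.0574 × 1.128² = 0.09223.
D = q·S·CD = 5756 × 27.2 × 0.09223 = 14440 N

D = 14400 N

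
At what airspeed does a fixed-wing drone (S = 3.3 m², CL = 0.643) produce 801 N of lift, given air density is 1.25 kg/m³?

v = 24.6 m/s

L = ½ρv²S·CL ⇒ v = √(2L/(ρ·S·CL))
v = √(2 × 801 / (1.25 × 3.3 × 0.643)) = √604 = 24.6 m/s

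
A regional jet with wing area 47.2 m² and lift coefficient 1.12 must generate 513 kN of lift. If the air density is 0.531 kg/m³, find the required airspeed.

L = ½ρv²S·CL ⇒ v = √(2L/(ρ·S·CL))
v = √(2 × 5.13×10^5 / (0.531 × 47.2 × 1.12)) = √36550 = 191 m/s

v = 191 m/s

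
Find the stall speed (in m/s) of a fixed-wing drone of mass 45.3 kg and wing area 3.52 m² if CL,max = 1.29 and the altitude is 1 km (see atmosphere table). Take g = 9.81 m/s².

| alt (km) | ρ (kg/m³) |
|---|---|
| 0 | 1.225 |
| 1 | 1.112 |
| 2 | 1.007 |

At 1 km, from the table: ρ = 1.112 kg/m³.
At stall, lift equals weight: L = W = m·g = 45.3 × 9.81 = 444.4 N.
From L = ½ρV²S·CL,max = W: V_stall = √(2W/(ρSCL,max)) = √(2·444.4/(1.112·3.52·1.29))
V_stall = √176 = 13.3 m/s

V_stall = 13.3 m/s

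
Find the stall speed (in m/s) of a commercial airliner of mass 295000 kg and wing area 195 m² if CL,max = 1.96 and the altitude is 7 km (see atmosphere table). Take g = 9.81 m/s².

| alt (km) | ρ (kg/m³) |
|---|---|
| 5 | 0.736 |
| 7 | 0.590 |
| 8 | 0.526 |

V_stall = 160 m/s

At 7 km, from the table: ρ = 0.590 kg/m³.
At stall, lift equals weight: L = W = m·g = 295000 × 9.81 = 2.894×10^6 N.
V_stall = √(2W/(ρ·S·CL,max)) = √(2 × 2.894×10^6 / (0.59 × 195 × 1.96))
V_stall = √25670 = 160 m/s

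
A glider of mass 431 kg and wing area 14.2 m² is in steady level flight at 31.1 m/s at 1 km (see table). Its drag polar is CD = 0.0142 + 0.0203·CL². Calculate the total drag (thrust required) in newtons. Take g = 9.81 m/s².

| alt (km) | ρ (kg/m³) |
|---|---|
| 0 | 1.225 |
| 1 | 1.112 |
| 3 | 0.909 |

At 1 km, from the table: ρ = 1.112 kg/m³.
Weight W = mg = 431 × 9.81 = 4228.1 N; in level flight L = W.
Dynamic pressure q = 0.5 × 1.112 × 31.1² = 537.8 Pa.
CL = W/(q·S) = 4228.1 / (537.8 × 14.2) = 0.5537.
CD = 0.0142 + 0.0203 × 0.5537² = 0.02042.
D = q·S·CD = 537.8 × 14.2 × 0.02042 = 156 N

D = 156 N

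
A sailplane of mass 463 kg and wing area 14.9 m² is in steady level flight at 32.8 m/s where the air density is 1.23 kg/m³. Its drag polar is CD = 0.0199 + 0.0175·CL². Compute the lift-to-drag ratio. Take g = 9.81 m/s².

In steady level flight, lift balances weight: W = mg = 463 × 9.81 = 4542 N.
q = ½ρv² = ½ × 1.23 × 32.8² = 661.6 Pa.
Required CL = L/(qS) = 4542/(661.6·14.9) = 0.4607.
CD = 0.0199 + 0.0175 × 0.4607² = 0.02361.
L/D = CL/CD = 0.4607 / 0.02361 = 19.5

L/D = 19.5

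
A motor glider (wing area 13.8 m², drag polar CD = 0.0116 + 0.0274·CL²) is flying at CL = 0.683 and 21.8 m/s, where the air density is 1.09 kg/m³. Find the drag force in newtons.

D = 87.1 N

CD = 0.0116 + 0.0274 × 0.683² = 0.02438
D = ½ρv²S·CD = ½ × 1.09 × 21.8² × 13.8 × 0.02438 = 87.1 N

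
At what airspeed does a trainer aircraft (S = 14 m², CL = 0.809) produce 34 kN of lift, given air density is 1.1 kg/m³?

v = 73.9 m/s

L = ½ρv²S·CL ⇒ v = √(2L/(ρ·S·CL))
v = √(2 × 34000 / (1.1 × 14 × 0.809)) = √5458 = 73.9 m/s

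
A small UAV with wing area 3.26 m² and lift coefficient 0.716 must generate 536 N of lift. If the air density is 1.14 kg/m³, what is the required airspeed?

L = ½ρv²S·CL ⇒ v = √(2L/(ρ·S·CL))
v = √(2 × 536 / (1.14 × 3.26 × 0.716)) = √402.9 = 20.1 m/s

v = 20.1 m/s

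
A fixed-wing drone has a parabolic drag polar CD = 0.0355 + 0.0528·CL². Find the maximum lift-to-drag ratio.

(L/D)max = 11.5

For CD = CD0 + K·CL², (L/D)max occurs at CL* = √(CD0/K) and equals 1/(2√(K·CD0)).
(L/D)max = 1/(2√(0.0528 × 0.0355)) = 1/(2 × 0.04329) = 11.5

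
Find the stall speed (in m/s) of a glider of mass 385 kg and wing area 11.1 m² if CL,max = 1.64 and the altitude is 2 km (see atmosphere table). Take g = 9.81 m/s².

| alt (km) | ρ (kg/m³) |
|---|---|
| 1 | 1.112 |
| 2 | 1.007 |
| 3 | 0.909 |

At 2 km, from the table: ρ = 1.007 kg/m³.
At stall, lift equals weight: L = W = m·g = 385 × 9.81 = 3777 N.
From L = ½ρV²S·CL,max = W: V_stall = √(2W/(ρSCL,max)) = √(2·3777/(1.007·11.1·1.64))
V_stall = √412.1 = 20.3 m/s

V_stall = 20.3 m/s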